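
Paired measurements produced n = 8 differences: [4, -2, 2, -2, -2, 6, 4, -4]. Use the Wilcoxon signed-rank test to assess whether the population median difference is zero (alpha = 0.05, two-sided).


Step 1: Drop any zero differences (none here) and take |d_i|.
|d| = [4, 2, 2, 2, 2, 6, 4, 4]
Step 2: Midrank |d_i| (ties get averaged ranks).
ranks: |4|->6, |2|->2.5, |2|->2.5, |2|->2.5, |2|->2.5, |6|->8, |4|->6, |4|->6
Step 3: Attach original signs; sum ranks with positive sign and with negative sign.
W+ = 6 + 2.5 + 8 + 6 = 22.5
W- = 2.5 + 2.5 + 2.5 + 6 = 13.5
(Check: W+ + W- = 36 should equal n(n+1)/2 = 36.)
Step 4: Test statistic W = min(W+, W-) = 13.5.
Step 5: Ties in |d|, so use the tie-corrected normal approximation.
        E[W] = n(n+1)/4 = 8*9/4 = 18.
        Tie groups: |d|=2 (t=4), |d|=4 (t=3); sum(t^3 - t) = 84.
        Var[W] = n(n+1)(2n+1)/24 - sum(t^3-t)/48 = 1224/24 - 84/48 = 49.25.
        z = (W - E[W]) / sqrt(Var[W]) = (13.5 - 18) / 7.0178 = -0.6412.
        Two-sided p = 2*Phi(z) = 0.521378.
Step 6: alpha = 0.05. fail to reject H0.

W+ = 22.5, W- = 13.5, W = min = 13.5, p = 0.521378, fail to reject H0.


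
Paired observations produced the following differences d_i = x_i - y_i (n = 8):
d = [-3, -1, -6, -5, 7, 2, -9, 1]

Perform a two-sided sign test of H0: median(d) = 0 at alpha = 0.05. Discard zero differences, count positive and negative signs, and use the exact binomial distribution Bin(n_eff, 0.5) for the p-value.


Step 1: Discard zero differences. Original n = 8; n_eff = number of nonzero differences = 8.
Nonzero differences (with sign): -3, -1, -6, -5, +7, +2, -9, +1
Step 2: Count signs: positive = 3, negative = 5.
Step 3: Under H0: P(positive) = 0.5, so the number of positives S ~ Bin(8, 0.5).
Step 4: Two-sided exact p-value = sum of Bin(8,0.5) probabilities at or below the observed probability = 0.726562.
Step 5: alpha = 0.05. fail to reject H0.

n_eff = 8, pos = 3, neg = 5, p = 0.726562, fail to reject H0.


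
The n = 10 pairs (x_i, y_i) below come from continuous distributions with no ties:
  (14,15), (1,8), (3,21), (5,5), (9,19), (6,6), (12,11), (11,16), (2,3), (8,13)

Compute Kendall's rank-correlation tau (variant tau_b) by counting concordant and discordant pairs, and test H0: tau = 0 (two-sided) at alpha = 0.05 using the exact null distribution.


Step 1: Enumerate the 45 unordered pairs (i,j) with i<j and classify each by sign(x_j-x_i) * sign(y_j-y_i).
  (1,2):dx=-13,dy=-7->C; (1,3):dx=-11,dy=+6->D; (1,4):dx=-9,dy=-10->C; (1,5):dx=-5,dy=+4->D
  (1,6):dx=-8,dy=-9->C; (1,7):dx=-2,dy=-4->C; (1,8):dx=-3,dy=+1->D; (1,9):dx=-12,dy=-12->C
  (1,10):dx=-6,dy=-2->C; (2,3):dx=+2,dy=+13->C; (2,4):dx=+4,dy=-3->D; (2,5):dx=+8,dy=+11->C
  (2,6):dx=+5,dy=-2->D; (2,7):dx=+11,dy=+3->C; (2,8):dx=+10,dy=+8->C; (2,9):dx=+1,dy=-5->D
  (2,10):dx=+7,dy=+5->C; (3,4):dx=+2,dy=-16->D; (3,5):dx=+6,dy=-2->D; (3,6):dx=+3,dy=-15->D
  (3,7):dx=+9,dy=-10->D; (3,8):dx=+8,dy=-5->D; (3,9):dx=-1,dy=-18->C; (3,10):dx=+5,dy=-8->D
  (4,5):dx=+4,dy=+14->C; (4,6):dx=+1,dy=+1->C; (4,7):dx=+7,dy=+6->C; (4,8):dx=+6,dy=+11->C
  (4,9):dx=-3,dy=-2->C; (4,10):dx=+3,dy=+8->C; (5,6):dx=-3,dy=-13->C; (5,7):dx=+3,dy=-8->D
  (5,8):dx=+2,dy=-3->D; (5,9):dx=-7,dy=-16->C; (5,10):dx=-1,dy=-6->C; (6,7):dx=+6,dy=+5->C
  (6,8):dx=+5,dy=+10->C; (6,9):dx=-4,dy=-3->C; (6,10):dx=+2,dy=+7->C; (7,8):dx=-1,dy=+5->D
  (7,9):dx=-10,dy=-8->C; (7,10):dx=-4,dy=+2->D; (8,9):dx=-9,dy=-13->C; (8,10):dx=-3,dy=-3->C
  (9,10):dx=+6,dy=+10->C
Step 2: C = 29, D = 16, total pairs = 45.
Step 3: tau = (C - D)/(n(n-1)/2) = (29 - 16)/45 = 0.288889.
Step 4: Exact two-sided p-value (enumerate n! = 3628800 permutations of y under H0): p = 0.291248.
Step 5: alpha = 0.05. fail to reject H0.

tau_b = 0.2889 (C=29, D=16), p = 0.291248, fail to reject H0.


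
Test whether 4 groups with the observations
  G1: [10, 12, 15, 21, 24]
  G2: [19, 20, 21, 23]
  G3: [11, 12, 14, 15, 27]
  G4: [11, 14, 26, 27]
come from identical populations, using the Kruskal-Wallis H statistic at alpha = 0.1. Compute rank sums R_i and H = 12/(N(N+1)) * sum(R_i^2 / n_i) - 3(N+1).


Step 1: Combine all N = 18 observations and assign midranks.
sorted (value, group, rank): (10,G1,1), (11,G3,2.5), (11,G4,2.5), (12,G1,4.5), (12,G3,4.5), (14,G3,6.5), (14,G4,6.5), (15,G1,8.5), (15,G3,8.5), (19,G2,10), (20,G2,11), (21,G1,12.5), (21,G2,12.5), (23,G2,14), (24,G1,15), (26,G4,16), (27,G3,17.5), (27,G4,17.5)
Step 2: Sum ranks within each group.
R_1 = 41.5 (n_1 = 5)
R_2 = 47.5 (n_2 = 4)
R_3 = 39.5 (n_3 = 5)
R_4 = 42.5 (n_4 = 4)
Step 3: H = 12/(N(N+1)) * sum(R_i^2/n_i) - 3(N+1)
     = 12/(18*19) * (41.5^2/5 + 47.5^2/4 + 39.5^2/5 + 42.5^2/4) - 3*19
     = 0.035088 * 1672.12 - 57
     = 1.671053.
Step 4: Ties present; correction factor C = 1 - 36/(18^3 - 18) = 0.993808. Corrected H = 1.671053 / 0.993808 = 1.681464.
Step 5: Under H0, H ~ chi^2(3); p-value = 0.641063.
Step 6: alpha = 0.1. fail to reject H0.

H = 1.6815, df = 3, p = 0.641063, fail to reject H0.


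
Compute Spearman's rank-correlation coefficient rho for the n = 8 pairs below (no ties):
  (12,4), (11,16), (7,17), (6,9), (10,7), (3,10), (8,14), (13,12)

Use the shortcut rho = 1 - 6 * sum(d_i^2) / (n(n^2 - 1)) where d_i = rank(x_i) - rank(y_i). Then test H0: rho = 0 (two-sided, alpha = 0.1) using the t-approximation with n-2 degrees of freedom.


Step 1: Rank x and y separately (midranks; no ties here).
rank(x): 12->7, 11->6, 7->3, 6->2, 10->5, 3->1, 8->4, 13->8
rank(y): 4->1, 16->7, 17->8, 9->3, 7->2, 10->4, 14->6, 12->5
Step 2: d_i = R_x(i) - R_y(i); compute d_i^2.
  (7-1)^2=36, (6-7)^2=1, (3-8)^2=25, (2-3)^2=1, (5-2)^2=9, (1-4)^2=9, (4-6)^2=4, (8-5)^2=9
sum(d^2) = 94.
Step 3: rho = 1 - 6*94 / (8*(8^2 - 1)) = 1 - 564/504 = -0.119048.
Step 4: Under H0, t = rho * sqrt((n-2)/(1-rho^2)) = -0.2937 ~ t(6).
Step 5: Two-sided p-value from the t-distribution with 6 df = 0.778886.
Step 6: alpha = 0.1. fail to reject H0.

rho = -0.1190, p = 0.778886, fail to reject H0 at alpha = 0.1.


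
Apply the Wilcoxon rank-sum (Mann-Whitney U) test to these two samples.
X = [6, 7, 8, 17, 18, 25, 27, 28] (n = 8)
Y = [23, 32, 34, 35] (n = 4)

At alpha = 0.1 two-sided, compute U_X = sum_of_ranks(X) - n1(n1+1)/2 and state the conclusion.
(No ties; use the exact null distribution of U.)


Step 1: Combine and sort all 12 observations; assign midranks.
sorted (value, group): (6,X), (7,X), (8,X), (17,X), (18,X), (23,Y), (25,X), (27,X), (28,X), (32,Y), (34,Y), (35,Y)
ranks: 6->1, 7->2, 8->3, 17->4, 18->5, 23->6, 25->7, 27->8, 28->9, 32->10, 34->11, 35->12
Step 2: Rank sum for X: R1 = 1 + 2 + 3 + 4 + 5 + 7 + 8 + 9 = 39.
Step 3: U_X = R1 - n1(n1+1)/2 = 39 - 8*9/2 = 39 - 36 = 3.
       U_Y = n1*n2 - U_X = 32 - 3 = 29.
Step 4: No ties, so the exact null distribution of U (based on enumerating the C(12,8) = 495 equally likely rank assignments) gives the two-sided p-value.
Step 5: p-value = 0.028283; compare to alpha = 0.1. reject H0.

U_X = 3, p = 0.028283, reject H0 at alpha = 0.1.


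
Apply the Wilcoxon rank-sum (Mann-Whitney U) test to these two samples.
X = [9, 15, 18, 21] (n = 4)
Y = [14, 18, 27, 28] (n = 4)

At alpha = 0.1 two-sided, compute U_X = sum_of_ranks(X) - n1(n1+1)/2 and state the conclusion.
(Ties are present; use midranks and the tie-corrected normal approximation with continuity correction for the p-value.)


Step 1: Combine and sort all 8 observations; assign midranks.
sorted (value, group): (9,X), (14,Y), (15,X), (18,X), (18,Y), (21,X), (27,Y), (28,Y)
ranks: 9->1, 14->2, 15->3, 18->4.5, 18->4.5, 21->6, 27->7, 28->8
Step 2: Rank sum for X: R1 = 1 + 3 + 4.5 + 6 = 14.5.
Step 3: U_X = R1 - n1(n1+1)/2 = 14.5 - 4*5/2 = 14.5 - 10 = 4.5.
       U_Y = n1*n2 - U_X = 16 - 4.5 = 11.5.
Step 4: Ties are present, so use the tie-corrected normal approximation (with continuity correction) for the p-value.
Step 5: p-value = 0.383630; compare to alpha = 0.1. fail to reject H0.

U_X = 4.5, p = 0.383630, fail to reject H0 at alpha = 0.1.


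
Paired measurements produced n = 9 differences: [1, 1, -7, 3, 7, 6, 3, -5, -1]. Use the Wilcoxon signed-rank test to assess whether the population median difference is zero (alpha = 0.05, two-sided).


Step 1: Drop any zero differences (none here) and take |d_i|.
|d| = [1, 1, 7, 3, 7, 6, 3, 5, 1]
Step 2: Midrank |d_i| (ties get averaged ranks).
ranks: |1|->2, |1|->2, |7|->8.5, |3|->4.5, |7|->8.5, |6|->7, |3|->4.5, |5|->6, |1|->2
Step 3: Attach original signs; sum ranks with positive sign and with negative sign.
W+ = 2 + 2 + 4.5 + 8.5 + 7 + 4.5 = 28.5
W- = 8.5 + 6 + 2 = 16.5
(Check: W+ + W- = 45 should equal n(n+1)/2 = 45.)
Step 4: Test statistic W = min(W+, W-) = 16.5.
Step 5: Ties in |d|, so use the tie-corrected normal approximation.
        E[W] = n(n+1)/4 = 9*10/4 = 22.5.
        Tie groups: |d|=1 (t=3), |d|=3 (t=2), |d|=7 (t=2); sum(t^3 - t) = 36.
        Var[W] = n(n+1)(2n+1)/24 - sum(t^3-t)/48 = 1710/24 - 36/48 = 70.5.
        z = (W - E[W]) / sqrt(Var[W]) = (16.5 - 22.5) / 8.3964 = -0.7146.
        Two-sided p = 2*Phi(z) = 0.474863.
Step 6: alpha = 0.05. fail to reject H0.

W+ = 28.5, W- = 16.5, W = min = 16.5, p = 0.474863, fail to reject H0.


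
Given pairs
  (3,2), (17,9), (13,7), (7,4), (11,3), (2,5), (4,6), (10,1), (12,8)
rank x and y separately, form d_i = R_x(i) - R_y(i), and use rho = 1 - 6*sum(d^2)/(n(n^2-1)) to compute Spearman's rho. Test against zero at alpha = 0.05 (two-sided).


Step 1: Rank x and y separately (midranks; no ties here).
rank(x): 3->2, 17->9, 13->8, 7->4, 11->6, 2->1, 4->3, 10->5, 12->7
rank(y): 2->2, 9->9, 7->7, 4->4, 3->3, 5->5, 6->6, 1->1, 8->8
Step 2: d_i = R_x(i) - R_y(i); compute d_i^2.
  (2-2)^2=0, (9-9)^2=0, (8-7)^2=1, (4-4)^2=0, (6-3)^2=9, (1-5)^2=16, (3-6)^2=9, (5-1)^2=16, (7-8)^2=1
sum(d^2) = 52.
Step 3: rho = 1 - 6*52 / (9*(9^2 - 1)) = 1 - 312/720 = 0.566667.
Step 4: Under H0, t = rho * sqrt((n-2)/(1-rho^2)) = 1.8196 ~ t(7).
Step 5: Two-sided p-value from the t-distribution with 7 df = 0.111633.
Step 6: alpha = 0.05. fail to reject H0.

rho = 0.5667, p = 0.111633, fail to reject H0 at alpha = 0.05.


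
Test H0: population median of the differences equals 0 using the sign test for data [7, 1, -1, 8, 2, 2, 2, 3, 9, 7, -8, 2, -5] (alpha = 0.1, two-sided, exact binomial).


Step 1: Discard zero differences. Original n = 13; n_eff = number of nonzero differences = 13.
Nonzero differences (with sign): +7, +1, -1, +8, +2, +2, +2, +3, +9, +7, -8, +2, -5
Step 2: Count signs: positive = 10, negative = 3.
Step 3: Under H0: P(positive) = 0.5, so the number of positives S ~ Bin(13, 0.5).
Step 4: Two-sided exact p-value = sum of Bin(13,0.5) probabilities at or below the observed probability = 0.092285.
Step 5: alpha = 0.1. reject H0.

n_eff = 13, pos = 10, neg = 3, p = 0.092285, reject H0.


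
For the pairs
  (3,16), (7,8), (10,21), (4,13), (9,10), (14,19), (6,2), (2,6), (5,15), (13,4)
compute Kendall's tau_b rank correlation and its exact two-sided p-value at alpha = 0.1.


Step 1: Enumerate the 45 unordered pairs (i,j) with i<j and classify each by sign(x_j-x_i) * sign(y_j-y_i).
  (1,2):dx=+4,dy=-8->D; (1,3):dx=+7,dy=+5->C; (1,4):dx=+1,dy=-3->D; (1,5):dx=+6,dy=-6->D
  (1,6):dx=+11,dy=+3->C; (1,7):dx=+3,dy=-14->D; (1,8):dx=-1,dy=-10->C; (1,9):dx=+2,dy=-1->D
  (1,10):dx=+10,dy=-12->D; (2,3):dx=+3,dy=+13->C; (2,4):dx=-3,dy=+5->D; (2,5):dx=+2,dy=+2->C
  (2,6):dx=+7,dy=+11->C; (2,7):dx=-1,dy=-6->C; (2,8):dx=-5,dy=-2->C; (2,9):dx=-2,dy=+7->D
  (2,10):dx=+6,dy=-4->D; (3,4):dx=-6,dy=-8->C; (3,5):dx=-1,dy=-11->C; (3,6):dx=+4,dy=-2->D
  (3,7):dx=-4,dy=-19->C; (3,8):dx=-8,dy=-15->C; (3,9):dx=-5,dy=-6->C; (3,10):dx=+3,dy=-17->D
  (4,5):dx=+5,dy=-3->D; (4,6):dx=+10,dy=+6->C; (4,7):dx=+2,dy=-11->D; (4,8):dx=-2,dy=-7->C
  (4,9):dx=+1,dy=+2->C; (4,10):dx=+9,dy=-9->D; (5,6):dx=+5,dy=+9->C; (5,7):dx=-3,dy=-8->C
  (5,8):dx=-7,dy=-4->C; (5,9):dx=-4,dy=+5->D; (5,10):dx=+4,dy=-6->D; (6,7):dx=-8,dy=-17->C
  (6,8):dx=-12,dy=-13->C; (6,9):dx=-9,dy=-4->C; (6,10):dx=-1,dy=-15->C; (7,8):dx=-4,dy=+4->D
  (7,9):dx=-1,dy=+13->D; (7,10):dx=+7,dy=+2->C; (8,9):dx=+3,dy=+9->C; (8,10):dx=+11,dy=-2->D
  (9,10):dx=+8,dy=-11->D
Step 2: C = 25, D = 20, total pairs = 45.
Step 3: tau = (C - D)/(n(n-1)/2) = (25 - 20)/45 = 0.111111.
Step 4: Exact two-sided p-value (enumerate n! = 3628800 permutations of y under H0): p = 0.727490.
Step 5: alpha = 0.1. fail to reject H0.

tau_b = 0.1111 (C=25, D=20), p = 0.727490, fail to reject H0.


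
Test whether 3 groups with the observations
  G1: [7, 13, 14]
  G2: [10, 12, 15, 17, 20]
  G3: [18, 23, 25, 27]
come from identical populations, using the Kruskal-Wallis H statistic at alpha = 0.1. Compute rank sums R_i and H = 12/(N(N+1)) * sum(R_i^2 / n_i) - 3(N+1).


Step 1: Combine all N = 12 observations and assign midranks.
sorted (value, group, rank): (7,G1,1), (10,G2,2), (12,G2,3), (13,G1,4), (14,G1,5), (15,G2,6), (17,G2,7), (18,G3,8), (20,G2,9), (23,G3,10), (25,G3,11), (27,G3,12)
Step 2: Sum ranks within each group.
R_1 = 10 (n_1 = 3)
R_2 = 27 (n_2 = 5)
R_3 = 41 (n_3 = 4)
Step 3: H = 12/(N(N+1)) * sum(R_i^2/n_i) - 3(N+1)
     = 12/(12*13) * (10^2/3 + 27^2/5 + 41^2/4) - 3*13
     = 0.076923 * 599.383 - 39
     = 7.106410.
Step 4: No ties, so H is used without correction.
Step 5: Under H0, H ~ chi^2(2); p-value = 0.028633.
Step 6: alpha = 0.1. reject H0.

H = 7.1064, df = 2, p = 0.028633, reject H0.


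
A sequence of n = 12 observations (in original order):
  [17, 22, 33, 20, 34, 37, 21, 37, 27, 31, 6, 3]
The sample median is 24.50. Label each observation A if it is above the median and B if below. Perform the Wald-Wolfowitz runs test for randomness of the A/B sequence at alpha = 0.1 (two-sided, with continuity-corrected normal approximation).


Step 1: Compute median = 24.50; label A = above, B = below.
Labels in order: BBABAABAAABB  (n_A = 6, n_B = 6)
Step 2: Count runs R = 7.
Step 3: Under H0 (random ordering), E[R] = 2*n_A*n_B/(n_A+n_B) + 1 = 2*6*6/12 + 1 = 7.0000.
        Var[R] = 2*n_A*n_B*(2*n_A*n_B - n_A - n_B) / ((n_A+n_B)^2 * (n_A+n_B-1)) = 4320/1584 = 2.7273.
        SD[R] = 1.6514.
Step 4: R = E[R], so z = 0 with no continuity correction.
Step 5: Two-sided p-value via normal approximation = 2*(1 - Phi(|z|)) = 1.000000.
Step 6: alpha = 0.1. fail to reject H0.

R = 7, z = 0.0000, p = 1.000000, fail to reject H0.


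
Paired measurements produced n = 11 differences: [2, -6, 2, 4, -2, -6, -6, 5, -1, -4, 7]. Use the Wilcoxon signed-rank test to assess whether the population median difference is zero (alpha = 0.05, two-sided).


Step 1: Drop any zero differences (none here) and take |d_i|.
|d| = [2, 6, 2, 4, 2, 6, 6, 5, 1, 4, 7]
Step 2: Midrank |d_i| (ties get averaged ranks).
ranks: |2|->3, |6|->9, |2|->3, |4|->5.5, |2|->3, |6|->9, |6|->9, |5|->7, |1|->1, |4|->5.5, |7|->11
Step 3: Attach original signs; sum ranks with positive sign and with negative sign.
W+ = 3 + 3 + 5.5 + 7 + 11 = 29.5
W- = 9 + 3 + 9 + 9 + 1 + 5.5 = 36.5
(Check: W+ + W- = 66 should equal n(n+1)/2 = 66.)
Step 4: Test statistic W = min(W+, W-) = 29.5.
Step 5: Ties in |d|, so use the tie-corrected normal approximation.
        E[W] = n(n+1)/4 = 11*12/4 = 33.
        Tie groups: |d|=2 (t=3), |d|=4 (t=2), |d|=6 (t=3); sum(t^3 - t) = 54.
        Var[W] = n(n+1)(2n+1)/24 - sum(t^3-t)/48 = 3036/24 - 54/48 = 125.375.
        z = (W - E[W]) / sqrt(Var[W]) = (29.5 - 33) / 11.1971 = -0.3126.
        Two-sided p = 2*Phi(z) = 0.754599.
Step 6: alpha = 0.05. fail to reject H0.

W+ = 29.5, W- = 36.5, W = min = 29.5, p = 0.754599, fail to reject H0.


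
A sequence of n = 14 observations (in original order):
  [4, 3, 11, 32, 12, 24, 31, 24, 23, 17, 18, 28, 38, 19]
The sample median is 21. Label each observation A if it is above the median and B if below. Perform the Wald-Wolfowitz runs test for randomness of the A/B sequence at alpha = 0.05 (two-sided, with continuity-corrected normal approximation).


Step 1: Compute median = 21; label A = above, B = below.
Labels in order: BBBABAAAABBAAB  (n_A = 7, n_B = 7)
Step 2: Count runs R = 7.
Step 3: Under H0 (random ordering), E[R] = 2*n_A*n_B/(n_A+n_B) + 1 = 2*7*7/14 + 1 = 8.0000.
        Var[R] = 2*n_A*n_B*(2*n_A*n_B - n_A - n_B) / ((n_A+n_B)^2 * (n_A+n_B-1)) = 8232/2548 = 3.2308.
        SD[R] = 1.7974.
Step 4: Continuity-corrected z = (R + 0.5 - E[R]) / SD[R] = (7 + 0.5 - 8.0000) / 1.7974 = -0.2782.
Step 5: Two-sided p-value via normal approximation = 2*(1 - Phi(|z|)) = 0.780879.
Step 6: alpha = 0.05. fail to reject H0.

R = 7, z = -0.2782, p = 0.780879, fail to reject H0.


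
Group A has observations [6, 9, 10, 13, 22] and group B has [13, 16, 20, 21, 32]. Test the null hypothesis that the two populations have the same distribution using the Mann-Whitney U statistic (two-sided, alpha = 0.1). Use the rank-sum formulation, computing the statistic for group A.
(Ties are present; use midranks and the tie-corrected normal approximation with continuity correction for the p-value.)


Step 1: Combine and sort all 10 observations; assign midranks.
sorted (value, group): (6,X), (9,X), (10,X), (13,X), (13,Y), (16,Y), (20,Y), (21,Y), (22,X), (32,Y)
ranks: 6->1, 9->2, 10->3, 13->4.5, 13->4.5, 16->6, 20->7, 21->8, 22->9, 32->10
Step 2: Rank sum for X: R1 = 1 + 2 + 3 + 4.5 + 9 = 19.5.
Step 3: U_X = R1 - n1(n1+1)/2 = 19.5 - 5*6/2 = 19.5 - 15 = 4.5.
       U_Y = n1*n2 - U_X = 25 - 4.5 = 20.5.
Step 4: Ties are present, so use the tie-corrected normal approximation (with continuity correction) for the p-value.
Step 5: p-value = 0.116074; compare to alpha = 0.1. fail to reject H0.

U_X = 4.5, p = 0.116074, fail to reject H0 at alpha = 0.1.


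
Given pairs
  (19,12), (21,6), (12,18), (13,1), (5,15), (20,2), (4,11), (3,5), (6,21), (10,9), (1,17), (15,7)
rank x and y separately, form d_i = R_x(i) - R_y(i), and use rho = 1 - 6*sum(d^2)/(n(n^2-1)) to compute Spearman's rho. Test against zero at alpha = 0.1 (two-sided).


Step 1: Rank x and y separately (midranks; no ties here).
rank(x): 19->10, 21->12, 12->7, 13->8, 5->4, 20->11, 4->3, 3->2, 6->5, 10->6, 1->1, 15->9
rank(y): 12->8, 6->4, 18->11, 1->1, 15->9, 2->2, 11->7, 5->3, 21->12, 9->6, 17->10, 7->5
Step 2: d_i = R_x(i) - R_y(i); compute d_i^2.
  (10-8)^2=4, (12-4)^2=64, (7-11)^2=16, (8-1)^2=49, (4-9)^2=25, (11-2)^2=81, (3-7)^2=16, (2-3)^2=1, (5-12)^2=49, (6-6)^2=0, (1-10)^2=81, (9-5)^2=16
sum(d^2) = 402.
Step 3: rho = 1 - 6*402 / (12*(12^2 - 1)) = 1 - 2412/1716 = -0.405594.
Step 4: Under H0, t = rho * sqrt((n-2)/(1-rho^2)) = -1.4032 ~ t(10).
Step 5: Two-sided p-value from the t-distribution with 10 df = 0.190836.
Step 6: alpha = 0.1. fail to reject H0.

rho = -0.4056, p = 0.190836, fail to reject H0 at alpha = 0.1.


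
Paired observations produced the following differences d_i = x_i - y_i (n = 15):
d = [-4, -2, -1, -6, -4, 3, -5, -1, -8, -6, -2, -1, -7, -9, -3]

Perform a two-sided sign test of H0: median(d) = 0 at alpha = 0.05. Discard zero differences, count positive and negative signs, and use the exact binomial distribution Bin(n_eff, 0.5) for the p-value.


Step 1: Discard zero differences. Original n = 15; n_eff = number of nonzero differences = 15.
Nonzero differences (with sign): -4, -2, -1, -6, -4, +3, -5, -1, -8, -6, -2, -1, -7, -9, -3
Step 2: Count signs: positive = 1, negative = 14.
Step 3: Under H0: P(positive) = 0.5, so the number of positives S ~ Bin(15, 0.5).
Step 4: Two-sided exact p-value = sum of Bin(15,0.5) probabilities at or below the observed probability = 0.000977.
Step 5: alpha = 0.05. reject H0.

n_eff = 15, pos = 1, neg = 14, p = 0.000977, reject H0.


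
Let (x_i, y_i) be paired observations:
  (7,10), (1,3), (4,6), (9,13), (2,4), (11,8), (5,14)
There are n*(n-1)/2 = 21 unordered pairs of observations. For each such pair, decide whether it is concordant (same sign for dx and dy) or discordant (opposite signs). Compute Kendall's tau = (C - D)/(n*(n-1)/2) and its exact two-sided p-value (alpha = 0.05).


Step 1: Enumerate the 21 unordered pairs (i,j) with i<j and classify each by sign(x_j-x_i) * sign(y_j-y_i).
  (1,2):dx=-6,dy=-7->C; (1,3):dx=-3,dy=-4->C; (1,4):dx=+2,dy=+3->C; (1,5):dx=-5,dy=-6->C
  (1,6):dx=+4,dy=-2->D; (1,7):dx=-2,dy=+4->D; (2,3):dx=+3,dy=+3->C; (2,4):dx=+8,dy=+10->C
  (2,5):dx=+1,dy=+1->C; (2,6):dx=+10,dy=+5->C; (2,7):dx=+4,dy=+11->C; (3,4):dx=+5,dy=+7->C
  (3,5):dx=-2,dy=-2->C; (3,6):dx=+7,dy=+2->C; (3,7):dx=+1,dy=+8->C; (4,5):dx=-7,dy=-9->C
  (4,6):dx=+2,dy=-5->D; (4,7):dx=-4,dy=+1->D; (5,6):dx=+9,dy=+4->C; (5,7):dx=+3,dy=+10->C
  (6,7):dx=-6,dy=+6->D
Step 2: C = 16, D = 5, total pairs = 21.
Step 3: tau = (C - D)/(n(n-1)/2) = (16 - 5)/21 = 0.523810.
Step 4: Exact two-sided p-value (enumerate n! = 5040 permutations of y under H0): p = 0.136111.
Step 5: alpha = 0.05. fail to reject H0.

tau_b = 0.5238 (C=16, D=5), p = 0.136111, fail to reject H0.


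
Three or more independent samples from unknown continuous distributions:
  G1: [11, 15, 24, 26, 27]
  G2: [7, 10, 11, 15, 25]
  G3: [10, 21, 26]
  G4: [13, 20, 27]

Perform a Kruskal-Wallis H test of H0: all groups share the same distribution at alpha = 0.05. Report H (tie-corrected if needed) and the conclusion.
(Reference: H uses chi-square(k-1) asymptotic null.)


Step 1: Combine all N = 16 observations and assign midranks.
sorted (value, group, rank): (7,G2,1), (10,G2,2.5), (10,G3,2.5), (11,G1,4.5), (11,G2,4.5), (13,G4,6), (15,G1,7.5), (15,G2,7.5), (20,G4,9), (21,G3,10), (24,G1,11), (25,G2,12), (26,G1,13.5), (26,G3,13.5), (27,G1,15.5), (27,G4,15.5)
Step 2: Sum ranks within each group.
R_1 = 52 (n_1 = 5)
R_2 = 27.5 (n_2 = 5)
R_3 = 26 (n_3 = 3)
R_4 = 30.5 (n_4 = 3)
Step 3: H = 12/(N(N+1)) * sum(R_i^2/n_i) - 3(N+1)
     = 12/(16*17) * (52^2/5 + 27.5^2/5 + 26^2/3 + 30.5^2/3) - 3*17
     = 0.044118 * 1227.47 - 51
     = 3.152941.
Step 4: Ties present; correction factor C = 1 - 30/(16^3 - 16) = 0.992647. Corrected H = 3.152941 / 0.992647 = 3.176296.
Step 5: Under H0, H ~ chi^2(3); p-value = 0.365234.
Step 6: alpha = 0.05. fail to reject H0.

H = 3.1763, df = 3, p = 0.365234, fail to reject H0.


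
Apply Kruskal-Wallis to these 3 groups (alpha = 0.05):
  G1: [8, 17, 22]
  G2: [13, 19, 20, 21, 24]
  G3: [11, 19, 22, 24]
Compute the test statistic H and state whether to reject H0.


Step 1: Combine all N = 12 observations and assign midranks.
sorted (value, group, rank): (8,G1,1), (11,G3,2), (13,G2,3), (17,G1,4), (19,G2,5.5), (19,G3,5.5), (20,G2,7), (21,G2,8), (22,G1,9.5), (22,G3,9.5), (24,G2,11.5), (24,G3,11.5)
Step 2: Sum ranks within each group.
R_1 = 14.5 (n_1 = 3)
R_2 = 35 (n_2 = 5)
R_3 = 28.5 (n_3 = 4)
Step 3: H = 12/(N(N+1)) * sum(R_i^2/n_i) - 3(N+1)
     = 12/(12*13) * (14.5^2/3 + 35^2/5 + 28.5^2/4) - 3*13
     = 0.076923 * 518.146 - 39
     = 0.857372.
Step 4: Ties present; correction factor C = 1 - 18/(12^3 - 12) = 0.989510. Corrected H = 0.857372 / 0.989510 = 0.866461.
Step 5: Under H0, H ~ chi^2(2); p-value = 0.648411.
Step 6: alpha = 0.05. fail to reject H0.

H = 0.8665, df = 2, p = 0.648411, fail to reject H0.


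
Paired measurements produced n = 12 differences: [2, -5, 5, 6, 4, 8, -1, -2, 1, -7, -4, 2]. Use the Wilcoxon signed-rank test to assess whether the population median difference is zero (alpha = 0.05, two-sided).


Step 1: Drop any zero differences (none here) and take |d_i|.
|d| = [2, 5, 5, 6, 4, 8, 1, 2, 1, 7, 4, 2]
Step 2: Midrank |d_i| (ties get averaged ranks).
ranks: |2|->4, |5|->8.5, |5|->8.5, |6|->10, |4|->6.5, |8|->12, |1|->1.5, |2|->4, |1|->1.5, |7|->11, |4|->6.5, |2|->4
Step 3: Attach original signs; sum ranks with positive sign and with negative sign.
W+ = 4 + 8.5 + 10 + 6.5 + 12 + 1.5 + 4 = 46.5
W- = 8.5 + 1.5 + 4 + 11 + 6.5 = 31.5
(Check: W+ + W- = 78 should equal n(n+1)/2 = 78.)
Step 4: Test statistic W = min(W+, W-) = 31.5.
Step 5: Ties in |d|, so use the tie-corrected normal approximation.
        E[W] = n(n+1)/4 = 12*13/4 = 39.
        Tie groups: |d|=1 (t=2), |d|=2 (t=3), |d|=4 (t=2), |d|=5 (t=2); sum(t^3 - t) = 42.
        Var[W] = n(n+1)(2n+1)/24 - sum(t^3-t)/48 = 3900/24 - 42/48 = 161.625.
        z = (W - E[W]) / sqrt(Var[W]) = (31.5 - 39) / 12.7132 = -0.5899.
        Two-sided p = 2*Phi(z) = 0.555232.
Step 6: alpha = 0.05. fail to reject H0.

W+ = 46.5, W- = 31.5, W = min = 31.5, p = 0.555232, fail to reject H0.


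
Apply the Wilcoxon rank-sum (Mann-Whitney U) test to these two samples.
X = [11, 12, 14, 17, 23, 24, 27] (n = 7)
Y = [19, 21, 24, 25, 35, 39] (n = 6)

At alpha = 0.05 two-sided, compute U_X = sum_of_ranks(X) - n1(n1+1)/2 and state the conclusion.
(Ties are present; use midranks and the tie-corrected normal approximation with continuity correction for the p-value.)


Step 1: Combine and sort all 13 observations; assign midranks.
sorted (value, group): (11,X), (12,X), (14,X), (17,X), (19,Y), (21,Y), (23,X), (24,X), (24,Y), (25,Y), (27,X), (35,Y), (39,Y)
ranks: 11->1, 12->2, 14->3, 17->4, 19->5, 21->6, 23->7, 24->8.5, 24->8.5, 25->10, 27->11, 35->12, 39->13
Step 2: Rank sum for X: R1 = 1 + 2 + 3 + 4 + 7 + 8.5 + 11 = 36.5.
Step 3: U_X = R1 - n1(n1+1)/2 = 36.5 - 7*8/2 = 36.5 - 28 = 8.5.
       U_Y = n1*n2 - U_X = 42 - 8.5 = 33.5.
Step 4: Ties are present, so use the tie-corrected normal approximation (with continuity correction) for the p-value.
Step 5: p-value = 0.086044; compare to alpha = 0.05. fail to reject H0.

U_X = 8.5, p = 0.086044, fail to reject H0 at alpha = 0.05.


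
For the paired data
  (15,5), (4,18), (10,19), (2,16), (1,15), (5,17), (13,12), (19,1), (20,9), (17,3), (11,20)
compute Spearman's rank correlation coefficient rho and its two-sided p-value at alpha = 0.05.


Step 1: Rank x and y separately (midranks; no ties here).
rank(x): 15->8, 4->3, 10->5, 2->2, 1->1, 5->4, 13->7, 19->10, 20->11, 17->9, 11->6
rank(y): 5->3, 18->9, 19->10, 16->7, 15->6, 17->8, 12->5, 1->1, 9->4, 3->2, 20->11
Step 2: d_i = R_x(i) - R_y(i); compute d_i^2.
  (8-3)^2=25, (3-9)^2=36, (5-10)^2=25, (2-7)^2=25, (1-6)^2=25, (4-8)^2=16, (7-5)^2=4, (10-1)^2=81, (11-4)^2=49, (9-2)^2=49, (6-11)^2=25
sum(d^2) = 360.
Step 3: rho = 1 - 6*360 / (11*(11^2 - 1)) = 1 - 2160/1320 = -0.636364.
Step 4: Under H0, t = rho * sqrt((n-2)/(1-rho^2)) = -2.4749 ~ t(9).
Step 5: Two-sided p-value from the t-distribution with 9 df = 0.035287.
Step 6: alpha = 0.05. reject H0.

rho = -0.6364, p = 0.035287, reject H0 at alpha = 0.05.


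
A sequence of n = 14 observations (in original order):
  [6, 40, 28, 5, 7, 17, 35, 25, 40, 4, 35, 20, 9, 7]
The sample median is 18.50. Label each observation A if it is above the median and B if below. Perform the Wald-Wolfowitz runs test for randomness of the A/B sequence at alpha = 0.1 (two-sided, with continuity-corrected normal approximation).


Step 1: Compute median = 18.50; label A = above, B = below.
Labels in order: BAABBBAAABAABB  (n_A = 7, n_B = 7)
Step 2: Count runs R = 7.
Step 3: Under H0 (random ordering), E[R] = 2*n_A*n_B/(n_A+n_B) + 1 = 2*7*7/14 + 1 = 8.0000.
        Var[R] = 2*n_A*n_B*(2*n_A*n_B - n_A - n_B) / ((n_A+n_B)^2 * (n_A+n_B-1)) = 8232/2548 = 3.2308.
        SD[R] = 1.7974.
Step 4: Continuity-corrected z = (R + 0.5 - E[R]) / SD[R] = (7 + 0.5 - 8.0000) / 1.7974 = -0.2782.
Step 5: Two-sided p-value via normal approximation = 2*(1 - Phi(|z|)) = 0.780879.
Step 6: alpha = 0.1. fail to reject H0.

R = 7, z = -0.2782, p = 0.780879, fail to reject H0.


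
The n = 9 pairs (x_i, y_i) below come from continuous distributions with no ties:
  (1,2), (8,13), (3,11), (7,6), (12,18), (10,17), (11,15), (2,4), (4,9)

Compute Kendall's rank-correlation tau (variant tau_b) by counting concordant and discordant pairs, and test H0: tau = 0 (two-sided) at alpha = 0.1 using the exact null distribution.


Step 1: Enumerate the 36 unordered pairs (i,j) with i<j and classify each by sign(x_j-x_i) * sign(y_j-y_i).
  (1,2):dx=+7,dy=+11->C; (1,3):dx=+2,dy=+9->C; (1,4):dx=+6,dy=+4->C; (1,5):dx=+11,dy=+16->C
  (1,6):dx=+9,dy=+15->C; (1,7):dx=+10,dy=+13->C; (1,8):dx=+1,dy=+2->C; (1,9):dx=+3,dy=+7->C
  (2,3):dx=-5,dy=-2->C; (2,4):dx=-1,dy=-7->C; (2,5):dx=+4,dy=+5->C; (2,6):dx=+2,dy=+4->C
  (2,7):dx=+3,dy=+2->C; (2,8):dx=-6,dy=-9->C; (2,9):dx=-4,dy=-4->C; (3,4):dx=+4,dy=-5->D
  (3,5):dx=+9,dy=+7->C; (3,6):dx=+7,dy=+6->C; (3,7):dx=+8,dy=+4->C; (3,8):dx=-1,dy=-7->C
  (3,9):dx=+1,dy=-2->D; (4,5):dx=+5,dy=+12->C; (4,6):dx=+3,dy=+11->C; (4,7):dx=+4,dy=+9->C
  (4,8):dx=-5,dy=-2->C; (4,9):dx=-3,dy=+3->D; (5,6):dx=-2,dy=-1->C; (5,7):dx=-1,dy=-3->C
  (5,8):dx=-10,dy=-14->C; (5,9):dx=-8,dy=-9->C; (6,7):dx=+1,dy=-2->D; (6,8):dx=-8,dy=-13->C
  (6,9):dx=-6,dy=-8->C; (7,8):dx=-9,dy=-11->C; (7,9):dx=-7,dy=-6->C; (8,9):dx=+2,dy=+5->C
Step 2: C = 32, D = 4, total pairs = 36.
Step 3: tau = (C - D)/(n(n-1)/2) = (32 - 4)/36 = 0.777778.
Step 4: Exact two-sided p-value (enumerate n! = 362880 permutations of y under H0): p = 0.002425.
Step 5: alpha = 0.1. reject H0.

tau_b = 0.7778 (C=32, D=4), p = 0.002425, reject H0.


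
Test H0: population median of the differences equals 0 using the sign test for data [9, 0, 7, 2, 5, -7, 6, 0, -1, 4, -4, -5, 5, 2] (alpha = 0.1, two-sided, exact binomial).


Step 1: Discard zero differences. Original n = 14; n_eff = number of nonzero differences = 12.
Nonzero differences (with sign): +9, +7, +2, +5, -7, +6, -1, +4, -4, -5, +5, +2
Step 2: Count signs: positive = 8, negative = 4.
Step 3: Under H0: P(positive) = 0.5, so the number of positives S ~ Bin(12, 0.5).
Step 4: Two-sided exact p-value = sum of Bin(12,0.5) probabilities at or below the observed probability = 0.387695.
Step 5: alpha = 0.1. fail to reject H0.

n_eff = 12, pos = 8, neg = 4, p = 0.387695, fail to reject H0.


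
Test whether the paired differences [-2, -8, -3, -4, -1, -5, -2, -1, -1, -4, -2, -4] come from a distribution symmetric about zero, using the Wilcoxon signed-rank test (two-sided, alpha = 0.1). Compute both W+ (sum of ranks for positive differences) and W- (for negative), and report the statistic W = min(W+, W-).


Step 1: Drop any zero differences (none here) and take |d_i|.
|d| = [2, 8, 3, 4, 1, 5, 2, 1, 1, 4, 2, 4]
Step 2: Midrank |d_i| (ties get averaged ranks).
ranks: |2|->5, |8|->12, |3|->7, |4|->9, |1|->2, |5|->11, |2|->5, |1|->2, |1|->2, |4|->9, |2|->5, |4|->9
Step 3: Attach original signs; sum ranks with positive sign and with negative sign.
W+ = 0 = 0
W- = 5 + 12 + 7 + 9 + 2 + 11 + 5 + 2 + 2 + 9 + 5 + 9 = 78
(Check: W+ + W- = 78 should equal n(n+1)/2 = 78.)
Step 4: Test statistic W = min(W+, W-) = 0.
Step 5: Ties in |d|, so use the tie-corrected normal approximation.
        E[W] = n(n+1)/4 = 12*13/4 = 39.
        Tie groups: |d|=1 (t=3), |d|=2 (t=3), |d|=4 (t=3); sum(t^3 - t) = 72.
        Var[W] = n(n+1)(2n+1)/24 - sum(t^3-t)/48 = 3900/24 - 72/48 = 161.
        z = (W - E[W]) / sqrt(Var[W]) = (0 - 39) / 12.6886 = -3.0736.
        Two-sided p = 2*Phi(z) = 0.002115.
Step 6: alpha = 0.1. reject H0.

W+ = 0, W- = 78, W = min = 0, p = 0.002115, reject H0.


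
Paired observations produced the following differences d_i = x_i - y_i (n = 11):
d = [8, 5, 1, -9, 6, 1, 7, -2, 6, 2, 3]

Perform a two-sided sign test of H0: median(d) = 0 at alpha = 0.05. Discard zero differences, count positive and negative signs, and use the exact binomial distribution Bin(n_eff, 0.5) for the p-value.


Step 1: Discard zero differences. Original n = 11; n_eff = number of nonzero differences = 11.
Nonzero differences (with sign): +8, +5, +1, -9, +6, +1, +7, -2, +6, +2, +3
Step 2: Count signs: positive = 9, negative = 2.
Step 3: Under H0: P(positive) = 0.5, so the number of positives S ~ Bin(11, 0.5).
Step 4: Two-sided exact p-value = sum of Bin(11,0.5) probabilities at or below the observed probability = 0.065430.
Step 5: alpha = 0.05. fail to reject H0.

n_eff = 11, pos = 9, neg = 2, p = 0.065430, fail to reject H0.


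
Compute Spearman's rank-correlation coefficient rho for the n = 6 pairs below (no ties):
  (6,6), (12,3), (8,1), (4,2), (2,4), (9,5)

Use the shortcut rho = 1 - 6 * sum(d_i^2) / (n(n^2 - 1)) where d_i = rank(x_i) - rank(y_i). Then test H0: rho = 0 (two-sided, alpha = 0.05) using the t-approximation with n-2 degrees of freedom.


Step 1: Rank x and y separately (midranks; no ties here).
rank(x): 6->3, 12->6, 8->4, 4->2, 2->1, 9->5
rank(y): 6->6, 3->3, 1->1, 2->2, 4->4, 5->5
Step 2: d_i = R_x(i) - R_y(i); compute d_i^2.
  (3-6)^2=9, (6-3)^2=9, (4-1)^2=9, (2-2)^2=0, (1-4)^2=9, (5-5)^2=0
sum(d^2) = 36.
Step 3: rho = 1 - 6*36 / (6*(6^2 - 1)) = 1 - 216/210 = -0.028571.
Step 4: Under H0, t = rho * sqrt((n-2)/(1-rho^2)) = -0.0572 ~ t(4).
Step 5: Two-sided p-value from the t-distribution with 4 df = 0.957155.
Step 6: alpha = 0.05. fail to reject H0.

rho = -0.0286, p = 0.957155, fail to reject H0 at alpha = 0.05.


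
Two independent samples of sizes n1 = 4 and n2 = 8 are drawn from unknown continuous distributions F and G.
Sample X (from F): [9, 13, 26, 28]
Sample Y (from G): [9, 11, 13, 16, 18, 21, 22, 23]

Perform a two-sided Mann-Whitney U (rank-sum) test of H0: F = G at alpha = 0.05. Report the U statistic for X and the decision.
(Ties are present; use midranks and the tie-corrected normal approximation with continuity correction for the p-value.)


Step 1: Combine and sort all 12 observations; assign midranks.
sorted (value, group): (9,X), (9,Y), (11,Y), (13,X), (13,Y), (16,Y), (18,Y), (21,Y), (22,Y), (23,Y), (26,X), (28,X)
ranks: 9->1.5, 9->1.5, 11->3, 13->4.5, 13->4.5, 16->6, 18->7, 21->8, 22->9, 23->10, 26->11, 28->12
Step 2: Rank sum for X: R1 = 1.5 + 4.5 + 11 + 12 = 29.
Step 3: U_X = R1 - n1(n1+1)/2 = 29 - 4*5/2 = 29 - 10 = 19.
       U_Y = n1*n2 - U_X = 32 - 19 = 13.
Step 4: Ties are present, so use the tie-corrected normal approximation (with continuity correction) for the p-value.
Step 5: p-value = 0.670038; compare to alpha = 0.05. fail to reject H0.

U_X = 19, p = 0.670038, fail to reject H0 at alpha = 0.05.


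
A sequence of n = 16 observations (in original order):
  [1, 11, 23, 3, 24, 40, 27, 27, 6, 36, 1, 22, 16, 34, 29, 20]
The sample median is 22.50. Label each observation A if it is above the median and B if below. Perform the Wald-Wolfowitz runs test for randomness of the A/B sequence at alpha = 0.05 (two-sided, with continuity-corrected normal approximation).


Step 1: Compute median = 22.50; label A = above, B = below.
Labels in order: BBABAAAABABBBAAB  (n_A = 8, n_B = 8)
Step 2: Count runs R = 9.
Step 3: Under H0 (random ordering), E[R] = 2*n_A*n_B/(n_A+n_B) + 1 = 2*8*8/16 + 1 = 9.0000.
        Var[R] = 2*n_A*n_B*(2*n_A*n_B - n_A - n_B) / ((n_A+n_B)^2 * (n_A+n_B-1)) = 14336/3840 = 3.7333.
        SD[R] = 1.9322.
Step 4: R = E[R], so z = 0 with no continuity correction.
Step 5: Two-sided p-value via normal approximation = 2*(1 - Phi(|z|)) = 1.000000.
Step 6: alpha = 0.05. fail to reject H0.

R = 9, z = 0.0000, p = 1.000000, fail to reject H0.


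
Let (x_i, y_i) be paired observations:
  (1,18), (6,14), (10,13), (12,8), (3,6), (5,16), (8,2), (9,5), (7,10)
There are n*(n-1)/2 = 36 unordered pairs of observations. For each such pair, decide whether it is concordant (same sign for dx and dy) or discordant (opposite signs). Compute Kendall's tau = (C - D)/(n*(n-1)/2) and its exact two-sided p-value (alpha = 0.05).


Step 1: Enumerate the 36 unordered pairs (i,j) with i<j and classify each by sign(x_j-x_i) * sign(y_j-y_i).
  (1,2):dx=+5,dy=-4->D; (1,3):dx=+9,dy=-5->D; (1,4):dx=+11,dy=-10->D; (1,5):dx=+2,dy=-12->D
  (1,6):dx=+4,dy=-2->D; (1,7):dx=+7,dy=-16->D; (1,8):dx=+8,dy=-13->D; (1,9):dx=+6,dy=-8->D
  (2,3):dx=+4,dy=-1->D; (2,4):dx=+6,dy=-6->D; (2,5):dx=-3,dy=-8->C; (2,6):dx=-1,dy=+2->D
  (2,7):dx=+2,dy=-12->D; (2,8):dx=+3,dy=-9->D; (2,9):dx=+1,dy=-4->D; (3,4):dx=+2,dy=-5->D
  (3,5):dx=-7,dy=-7->C; (3,6):dx=-5,dy=+3->D; (3,7):dx=-2,dy=-11->C; (3,8):dx=-1,dy=-8->C
  (3,9):dx=-3,dy=-3->C; (4,5):dx=-9,dy=-2->C; (4,6):dx=-7,dy=+8->D; (4,7):dx=-4,dy=-6->C
  (4,8):dx=-3,dy=-3->C; (4,9):dx=-5,dy=+2->D; (5,6):dx=+2,dy=+10->C; (5,7):dx=+5,dy=-4->D
  (5,8):dx=+6,dy=-1->D; (5,9):dx=+4,dy=+4->C; (6,7):dx=+3,dy=-14->D; (6,8):dx=+4,dy=-11->D
  (6,9):dx=+2,dy=-6->D; (7,8):dx=+1,dy=+3->C; (7,9):dx=-1,dy=+8->D; (8,9):dx=-2,dy=+5->D
Step 2: C = 11, D = 25, total pairs = 36.
Step 3: tau = (C - D)/(n(n-1)/2) = (11 - 25)/36 = -0.388889.
Step 4: Exact two-sided p-value (enumerate n! = 362880 permutations of y under H0): p = 0.180181.
Step 5: alpha = 0.05. fail to reject H0.

tau_b = -0.3889 (C=11, D=25), p = 0.180181, fail to reject H0.


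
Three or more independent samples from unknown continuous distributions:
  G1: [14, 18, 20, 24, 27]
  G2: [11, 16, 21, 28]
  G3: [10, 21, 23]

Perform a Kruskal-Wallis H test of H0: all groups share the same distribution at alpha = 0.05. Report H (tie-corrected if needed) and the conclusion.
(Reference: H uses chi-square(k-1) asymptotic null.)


Step 1: Combine all N = 12 observations and assign midranks.
sorted (value, group, rank): (10,G3,1), (11,G2,2), (14,G1,3), (16,G2,4), (18,G1,5), (20,G1,6), (21,G2,7.5), (21,G3,7.5), (23,G3,9), (24,G1,10), (27,G1,11), (28,G2,12)
Step 2: Sum ranks within each group.
R_1 = 35 (n_1 = 5)
R_2 = 25.5 (n_2 = 4)
R_3 = 17.5 (n_3 = 3)
Step 3: H = 12/(N(N+1)) * sum(R_i^2/n_i) - 3(N+1)
     = 12/(12*13) * (35^2/5 + 25.5^2/4 + 17.5^2/3) - 3*13
     = 0.076923 * 509.646 - 39
     = 0.203526.
Step 4: Ties present; correction factor C = 1 - 6/(12^3 - 12) = 0.996503. Corrected H = 0.203526 / 0.996503 = 0.204240.
Step 5: Under H0, H ~ chi^2(2); p-value = 0.902921.
Step 6: alpha = 0.05. fail to reject H0.

H = 0.2042, df = 2, p = 0.902921, fail to reject H0.


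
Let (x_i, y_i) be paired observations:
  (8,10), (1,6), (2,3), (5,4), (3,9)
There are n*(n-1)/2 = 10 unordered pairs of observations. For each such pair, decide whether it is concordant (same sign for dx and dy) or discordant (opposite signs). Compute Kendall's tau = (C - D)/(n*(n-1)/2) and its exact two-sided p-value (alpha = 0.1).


Step 1: Enumerate the 10 unordered pairs (i,j) with i<j and classify each by sign(x_j-x_i) * sign(y_j-y_i).
  (1,2):dx=-7,dy=-4->C; (1,3):dx=-6,dy=-7->C; (1,4):dx=-3,dy=-6->C; (1,5):dx=-5,dy=-1->C
  (2,3):dx=+1,dy=-3->D; (2,4):dx=+4,dy=-2->D; (2,5):dx=+2,dy=+3->C; (3,4):dx=+3,dy=+1->C
  (3,5):dx=+1,dy=+6->C; (4,5):dx=-2,dy=+5->D
Step 2: C = 7, D = 3, total pairs = 10.
Step 3: tau = (C - D)/(n(n-1)/2) = (7 - 3)/10 = 0.400000.
Step 4: Exact two-sided p-value (enumerate n! = 120 permutations of y under H0): p = 0.483333.
Step 5: alpha = 0.1. fail to reject H0.

tau_b = 0.4000 (C=7, D=3), p = 0.483333, fail to reject H0.


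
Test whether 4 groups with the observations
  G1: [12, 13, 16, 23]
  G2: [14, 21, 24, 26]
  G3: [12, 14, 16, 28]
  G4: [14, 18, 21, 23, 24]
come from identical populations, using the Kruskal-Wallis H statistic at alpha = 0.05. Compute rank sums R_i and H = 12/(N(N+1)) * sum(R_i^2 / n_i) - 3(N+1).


Step 1: Combine all N = 17 observations and assign midranks.
sorted (value, group, rank): (12,G1,1.5), (12,G3,1.5), (13,G1,3), (14,G2,5), (14,G3,5), (14,G4,5), (16,G1,7.5), (16,G3,7.5), (18,G4,9), (21,G2,10.5), (21,G4,10.5), (23,G1,12.5), (23,G4,12.5), (24,G2,14.5), (24,G4,14.5), (26,G2,16), (28,G3,17)
Step 2: Sum ranks within each group.
R_1 = 24.5 (n_1 = 4)
R_2 = 46 (n_2 = 4)
R_3 = 31 (n_3 = 4)
R_4 = 51.5 (n_4 = 5)
Step 3: H = 12/(N(N+1)) * sum(R_i^2/n_i) - 3(N+1)
     = 12/(17*18) * (24.5^2/4 + 46^2/4 + 31^2/4 + 51.5^2/5) - 3*18
     = 0.039216 * 1449.76 - 54
     = 2.853431.
Step 4: Ties present; correction factor C = 1 - 54/(17^3 - 17) = 0.988971. Corrected H = 2.853431 / 0.988971 = 2.885254.
Step 5: Under H0, H ~ chi^2(3); p-value = 0.409657.
Step 6: alpha = 0.05. fail to reject H0.

H = 2.8853, df = 3, p = 0.409657, fail to reject H0.


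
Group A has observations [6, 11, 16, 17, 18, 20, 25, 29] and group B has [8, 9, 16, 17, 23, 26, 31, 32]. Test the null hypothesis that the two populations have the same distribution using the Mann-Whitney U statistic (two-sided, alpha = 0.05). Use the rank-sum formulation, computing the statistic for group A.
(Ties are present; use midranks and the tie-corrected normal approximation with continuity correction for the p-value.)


Step 1: Combine and sort all 16 observations; assign midranks.
sorted (value, group): (6,X), (8,Y), (9,Y), (11,X), (16,X), (16,Y), (17,X), (17,Y), (18,X), (20,X), (23,Y), (25,X), (26,Y), (29,X), (31,Y), (32,Y)
ranks: 6->1, 8->2, 9->3, 11->4, 16->5.5, 16->5.5, 17->7.5, 17->7.5, 18->9, 20->10, 23->11, 25->12, 26->13, 29->14, 31->15, 32->16
Step 2: Rank sum for X: R1 = 1 + 4 + 5.5 + 7.5 + 9 + 10 + 12 + 14 = 63.
Step 3: U_X = R1 - n1(n1+1)/2 = 63 - 8*9/2 = 63 - 36 = 27.
       U_Y = n1*n2 - U_X = 64 - 27 = 37.
Step 4: Ties are present, so use the tie-corrected normal approximation (with continuity correction) for the p-value.
Step 5: p-value = 0.636006; compare to alpha = 0.05. fail to reject H0.

U_X = 27, p = 0.636006, fail to reject H0 at alpha = 0.05.
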